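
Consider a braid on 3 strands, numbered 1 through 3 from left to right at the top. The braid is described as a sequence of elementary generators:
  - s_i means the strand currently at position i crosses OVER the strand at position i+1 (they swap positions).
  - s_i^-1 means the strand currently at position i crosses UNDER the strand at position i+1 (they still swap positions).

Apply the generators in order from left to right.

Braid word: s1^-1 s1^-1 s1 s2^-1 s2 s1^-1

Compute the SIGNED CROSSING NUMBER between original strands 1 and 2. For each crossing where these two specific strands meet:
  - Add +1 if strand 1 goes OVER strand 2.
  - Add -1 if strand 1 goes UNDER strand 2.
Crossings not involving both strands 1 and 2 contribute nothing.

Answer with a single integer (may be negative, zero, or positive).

Gen 1: 1 under 2. Both 1&2? yes. Contrib: -1. Sum: -1
Gen 2: 2 under 1. Both 1&2? yes. Contrib: +1. Sum: 0
Gen 3: 1 over 2. Both 1&2? yes. Contrib: +1. Sum: 1
Gen 4: crossing 1x3. Both 1&2? no. Sum: 1
Gen 5: crossing 3x1. Both 1&2? no. Sum: 1
Gen 6: 2 under 1. Both 1&2? yes. Contrib: +1. Sum: 2

Answer: 2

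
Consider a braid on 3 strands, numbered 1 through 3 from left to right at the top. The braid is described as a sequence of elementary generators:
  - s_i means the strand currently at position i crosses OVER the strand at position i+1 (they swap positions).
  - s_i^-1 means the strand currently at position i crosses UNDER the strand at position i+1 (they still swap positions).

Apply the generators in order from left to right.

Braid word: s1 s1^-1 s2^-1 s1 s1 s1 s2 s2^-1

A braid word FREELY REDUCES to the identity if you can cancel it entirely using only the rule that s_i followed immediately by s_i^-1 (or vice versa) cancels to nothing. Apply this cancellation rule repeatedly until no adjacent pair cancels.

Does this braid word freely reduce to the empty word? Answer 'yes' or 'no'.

Gen 1 (s1): push. Stack: [s1]
Gen 2 (s1^-1): cancels prior s1. Stack: []
Gen 3 (s2^-1): push. Stack: [s2^-1]
Gen 4 (s1): push. Stack: [s2^-1 s1]
Gen 5 (s1): push. Stack: [s2^-1 s1 s1]
Gen 6 (s1): push. Stack: [s2^-1 s1 s1 s1]
Gen 7 (s2): push. Stack: [s2^-1 s1 s1 s1 s2]
Gen 8 (s2^-1): cancels prior s2. Stack: [s2^-1 s1 s1 s1]
Reduced word: s2^-1 s1 s1 s1

Answer: no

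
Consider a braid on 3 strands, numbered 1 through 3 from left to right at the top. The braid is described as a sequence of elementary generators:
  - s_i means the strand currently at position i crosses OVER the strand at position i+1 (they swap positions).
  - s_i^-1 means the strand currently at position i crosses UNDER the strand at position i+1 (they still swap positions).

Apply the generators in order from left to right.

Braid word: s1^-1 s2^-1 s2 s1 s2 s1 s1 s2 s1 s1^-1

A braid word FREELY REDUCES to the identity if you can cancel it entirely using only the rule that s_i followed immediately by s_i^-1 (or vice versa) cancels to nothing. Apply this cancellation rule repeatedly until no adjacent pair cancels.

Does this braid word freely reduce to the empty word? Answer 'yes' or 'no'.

Answer: no

Derivation:
Gen 1 (s1^-1): push. Stack: [s1^-1]
Gen 2 (s2^-1): push. Stack: [s1^-1 s2^-1]
Gen 3 (s2): cancels prior s2^-1. Stack: [s1^-1]
Gen 4 (s1): cancels prior s1^-1. Stack: []
Gen 5 (s2): push. Stack: [s2]
Gen 6 (s1): push. Stack: [s2 s1]
Gen 7 (s1): push. Stack: [s2 s1 s1]
Gen 8 (s2): push. Stack: [s2 s1 s1 s2]
Gen 9 (s1): push. Stack: [s2 s1 s1 s2 s1]
Gen 10 (s1^-1): cancels prior s1. Stack: [s2 s1 s1 s2]
Reduced word: s2 s1 s1 s2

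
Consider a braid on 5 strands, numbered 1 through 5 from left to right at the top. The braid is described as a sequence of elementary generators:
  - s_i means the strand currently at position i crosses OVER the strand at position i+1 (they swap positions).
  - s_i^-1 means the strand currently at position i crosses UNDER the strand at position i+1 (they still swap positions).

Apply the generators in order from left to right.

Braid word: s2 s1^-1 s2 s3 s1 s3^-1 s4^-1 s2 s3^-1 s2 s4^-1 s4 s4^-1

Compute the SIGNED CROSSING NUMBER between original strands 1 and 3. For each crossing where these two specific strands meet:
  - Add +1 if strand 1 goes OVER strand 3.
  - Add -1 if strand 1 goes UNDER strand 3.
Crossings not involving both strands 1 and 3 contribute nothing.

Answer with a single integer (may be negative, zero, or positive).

Gen 1: crossing 2x3. Both 1&3? no. Sum: 0
Gen 2: 1 under 3. Both 1&3? yes. Contrib: -1. Sum: -1
Gen 3: crossing 1x2. Both 1&3? no. Sum: -1
Gen 4: crossing 1x4. Both 1&3? no. Sum: -1
Gen 5: crossing 3x2. Both 1&3? no. Sum: -1
Gen 6: crossing 4x1. Both 1&3? no. Sum: -1
Gen 7: crossing 4x5. Both 1&3? no. Sum: -1
Gen 8: 3 over 1. Both 1&3? yes. Contrib: -1. Sum: -2
Gen 9: crossing 3x5. Both 1&3? no. Sum: -2
Gen 10: crossing 1x5. Both 1&3? no. Sum: -2
Gen 11: crossing 3x4. Both 1&3? no. Sum: -2
Gen 12: crossing 4x3. Both 1&3? no. Sum: -2
Gen 13: crossing 3x4. Both 1&3? no. Sum: -2

Answer: -2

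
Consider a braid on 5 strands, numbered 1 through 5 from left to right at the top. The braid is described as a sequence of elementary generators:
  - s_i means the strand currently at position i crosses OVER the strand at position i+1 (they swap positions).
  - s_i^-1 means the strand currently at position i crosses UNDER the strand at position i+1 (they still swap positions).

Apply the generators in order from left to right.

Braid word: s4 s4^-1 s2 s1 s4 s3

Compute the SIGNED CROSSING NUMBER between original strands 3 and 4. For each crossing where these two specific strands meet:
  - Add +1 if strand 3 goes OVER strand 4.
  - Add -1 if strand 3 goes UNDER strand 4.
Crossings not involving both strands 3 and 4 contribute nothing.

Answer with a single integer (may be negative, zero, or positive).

Gen 1: crossing 4x5. Both 3&4? no. Sum: 0
Gen 2: crossing 5x4. Both 3&4? no. Sum: 0
Gen 3: crossing 2x3. Both 3&4? no. Sum: 0
Gen 4: crossing 1x3. Both 3&4? no. Sum: 0
Gen 5: crossing 4x5. Both 3&4? no. Sum: 0
Gen 6: crossing 2x5. Both 3&4? no. Sum: 0

Answer: 0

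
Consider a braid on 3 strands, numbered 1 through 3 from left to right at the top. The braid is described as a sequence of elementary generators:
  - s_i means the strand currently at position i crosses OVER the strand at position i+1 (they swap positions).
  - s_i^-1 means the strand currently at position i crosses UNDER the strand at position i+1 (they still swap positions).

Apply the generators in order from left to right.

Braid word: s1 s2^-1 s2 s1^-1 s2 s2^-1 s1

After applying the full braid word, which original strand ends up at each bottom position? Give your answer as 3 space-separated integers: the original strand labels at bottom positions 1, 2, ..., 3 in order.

Gen 1 (s1): strand 1 crosses over strand 2. Perm now: [2 1 3]
Gen 2 (s2^-1): strand 1 crosses under strand 3. Perm now: [2 3 1]
Gen 3 (s2): strand 3 crosses over strand 1. Perm now: [2 1 3]
Gen 4 (s1^-1): strand 2 crosses under strand 1. Perm now: [1 2 3]
Gen 5 (s2): strand 2 crosses over strand 3. Perm now: [1 3 2]
Gen 6 (s2^-1): strand 3 crosses under strand 2. Perm now: [1 2 3]
Gen 7 (s1): strand 1 crosses over strand 2. Perm now: [2 1 3]

Answer: 2 1 3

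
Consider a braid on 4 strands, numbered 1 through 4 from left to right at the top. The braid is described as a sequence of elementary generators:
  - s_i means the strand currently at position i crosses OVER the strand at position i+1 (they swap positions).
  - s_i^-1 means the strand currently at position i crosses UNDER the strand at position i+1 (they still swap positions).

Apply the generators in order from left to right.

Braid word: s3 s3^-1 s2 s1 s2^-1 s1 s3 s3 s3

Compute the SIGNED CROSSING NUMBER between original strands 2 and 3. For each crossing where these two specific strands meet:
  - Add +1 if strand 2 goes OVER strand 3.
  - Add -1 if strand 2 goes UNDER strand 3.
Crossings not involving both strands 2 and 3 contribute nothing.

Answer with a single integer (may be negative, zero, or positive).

Gen 1: crossing 3x4. Both 2&3? no. Sum: 0
Gen 2: crossing 4x3. Both 2&3? no. Sum: 0
Gen 3: 2 over 3. Both 2&3? yes. Contrib: +1. Sum: 1
Gen 4: crossing 1x3. Both 2&3? no. Sum: 1
Gen 5: crossing 1x2. Both 2&3? no. Sum: 1
Gen 6: 3 over 2. Both 2&3? yes. Contrib: -1. Sum: 0
Gen 7: crossing 1x4. Both 2&3? no. Sum: 0
Gen 8: crossing 4x1. Both 2&3? no. Sum: 0
Gen 9: crossing 1x4. Both 2&3? no. Sum: 0

Answer: 0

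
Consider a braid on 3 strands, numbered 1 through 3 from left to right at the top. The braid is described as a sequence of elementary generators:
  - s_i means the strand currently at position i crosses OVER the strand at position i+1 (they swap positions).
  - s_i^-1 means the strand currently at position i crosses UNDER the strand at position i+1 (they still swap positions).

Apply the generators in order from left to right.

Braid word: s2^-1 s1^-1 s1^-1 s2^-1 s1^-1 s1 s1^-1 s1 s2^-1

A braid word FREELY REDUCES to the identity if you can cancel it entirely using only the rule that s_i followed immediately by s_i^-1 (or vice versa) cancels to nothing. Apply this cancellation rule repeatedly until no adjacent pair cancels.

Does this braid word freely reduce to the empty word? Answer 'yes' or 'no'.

Gen 1 (s2^-1): push. Stack: [s2^-1]
Gen 2 (s1^-1): push. Stack: [s2^-1 s1^-1]
Gen 3 (s1^-1): push. Stack: [s2^-1 s1^-1 s1^-1]
Gen 4 (s2^-1): push. Stack: [s2^-1 s1^-1 s1^-1 s2^-1]
Gen 5 (s1^-1): push. Stack: [s2^-1 s1^-1 s1^-1 s2^-1 s1^-1]
Gen 6 (s1): cancels prior s1^-1. Stack: [s2^-1 s1^-1 s1^-1 s2^-1]
Gen 7 (s1^-1): push. Stack: [s2^-1 s1^-1 s1^-1 s2^-1 s1^-1]
Gen 8 (s1): cancels prior s1^-1. Stack: [s2^-1 s1^-1 s1^-1 s2^-1]
Gen 9 (s2^-1): push. Stack: [s2^-1 s1^-1 s1^-1 s2^-1 s2^-1]
Reduced word: s2^-1 s1^-1 s1^-1 s2^-1 s2^-1

Answer: no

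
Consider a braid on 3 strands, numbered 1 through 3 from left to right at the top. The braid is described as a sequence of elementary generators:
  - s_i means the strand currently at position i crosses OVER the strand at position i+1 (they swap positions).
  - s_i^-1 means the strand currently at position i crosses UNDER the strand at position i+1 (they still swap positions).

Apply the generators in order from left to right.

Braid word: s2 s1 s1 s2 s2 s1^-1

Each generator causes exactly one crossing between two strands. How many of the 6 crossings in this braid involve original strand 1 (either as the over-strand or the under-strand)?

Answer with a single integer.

Answer: 3

Derivation:
Gen 1: crossing 2x3. Involves strand 1? no. Count so far: 0
Gen 2: crossing 1x3. Involves strand 1? yes. Count so far: 1
Gen 3: crossing 3x1. Involves strand 1? yes. Count so far: 2
Gen 4: crossing 3x2. Involves strand 1? no. Count so far: 2
Gen 5: crossing 2x3. Involves strand 1? no. Count so far: 2
Gen 6: crossing 1x3. Involves strand 1? yes. Count so far: 3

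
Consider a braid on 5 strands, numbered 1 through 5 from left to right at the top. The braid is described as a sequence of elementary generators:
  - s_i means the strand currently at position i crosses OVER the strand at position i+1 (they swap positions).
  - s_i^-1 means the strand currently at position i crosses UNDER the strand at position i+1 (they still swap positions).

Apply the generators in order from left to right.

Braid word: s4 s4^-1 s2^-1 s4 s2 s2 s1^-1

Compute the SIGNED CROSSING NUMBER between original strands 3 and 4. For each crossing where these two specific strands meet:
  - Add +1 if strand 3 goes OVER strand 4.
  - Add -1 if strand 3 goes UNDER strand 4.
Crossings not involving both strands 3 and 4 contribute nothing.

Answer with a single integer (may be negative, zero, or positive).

Answer: 0

Derivation:
Gen 1: crossing 4x5. Both 3&4? no. Sum: 0
Gen 2: crossing 5x4. Both 3&4? no. Sum: 0
Gen 3: crossing 2x3. Both 3&4? no. Sum: 0
Gen 4: crossing 4x5. Both 3&4? no. Sum: 0
Gen 5: crossing 3x2. Both 3&4? no. Sum: 0
Gen 6: crossing 2x3. Both 3&4? no. Sum: 0
Gen 7: crossing 1x3. Both 3&4? no. Sum: 0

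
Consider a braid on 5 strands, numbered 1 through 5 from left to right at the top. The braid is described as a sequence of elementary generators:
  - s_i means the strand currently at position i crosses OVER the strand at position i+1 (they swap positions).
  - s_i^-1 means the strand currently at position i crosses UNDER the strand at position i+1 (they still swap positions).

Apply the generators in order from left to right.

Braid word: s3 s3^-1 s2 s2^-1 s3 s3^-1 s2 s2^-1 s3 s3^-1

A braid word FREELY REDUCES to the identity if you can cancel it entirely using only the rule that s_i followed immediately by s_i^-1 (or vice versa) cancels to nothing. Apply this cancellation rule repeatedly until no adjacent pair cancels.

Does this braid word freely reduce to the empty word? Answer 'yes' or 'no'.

Gen 1 (s3): push. Stack: [s3]
Gen 2 (s3^-1): cancels prior s3. Stack: []
Gen 3 (s2): push. Stack: [s2]
Gen 4 (s2^-1): cancels prior s2. Stack: []
Gen 5 (s3): push. Stack: [s3]
Gen 6 (s3^-1): cancels prior s3. Stack: []
Gen 7 (s2): push. Stack: [s2]
Gen 8 (s2^-1): cancels prior s2. Stack: []
Gen 9 (s3): push. Stack: [s3]
Gen 10 (s3^-1): cancels prior s3. Stack: []
Reduced word: (empty)

Answer: yes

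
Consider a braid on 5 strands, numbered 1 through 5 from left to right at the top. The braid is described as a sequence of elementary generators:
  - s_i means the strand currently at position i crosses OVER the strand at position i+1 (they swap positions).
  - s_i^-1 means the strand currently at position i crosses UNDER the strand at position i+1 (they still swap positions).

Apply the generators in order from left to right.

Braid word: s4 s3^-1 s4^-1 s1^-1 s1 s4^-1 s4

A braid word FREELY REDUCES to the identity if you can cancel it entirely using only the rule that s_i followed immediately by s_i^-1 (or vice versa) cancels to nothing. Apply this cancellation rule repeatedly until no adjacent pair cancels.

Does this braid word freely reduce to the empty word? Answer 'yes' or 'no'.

Answer: no

Derivation:
Gen 1 (s4): push. Stack: [s4]
Gen 2 (s3^-1): push. Stack: [s4 s3^-1]
Gen 3 (s4^-1): push. Stack: [s4 s3^-1 s4^-1]
Gen 4 (s1^-1): push. Stack: [s4 s3^-1 s4^-1 s1^-1]
Gen 5 (s1): cancels prior s1^-1. Stack: [s4 s3^-1 s4^-1]
Gen 6 (s4^-1): push. Stack: [s4 s3^-1 s4^-1 s4^-1]
Gen 7 (s4): cancels prior s4^-1. Stack: [s4 s3^-1 s4^-1]
Reduced word: s4 s3^-1 s4^-1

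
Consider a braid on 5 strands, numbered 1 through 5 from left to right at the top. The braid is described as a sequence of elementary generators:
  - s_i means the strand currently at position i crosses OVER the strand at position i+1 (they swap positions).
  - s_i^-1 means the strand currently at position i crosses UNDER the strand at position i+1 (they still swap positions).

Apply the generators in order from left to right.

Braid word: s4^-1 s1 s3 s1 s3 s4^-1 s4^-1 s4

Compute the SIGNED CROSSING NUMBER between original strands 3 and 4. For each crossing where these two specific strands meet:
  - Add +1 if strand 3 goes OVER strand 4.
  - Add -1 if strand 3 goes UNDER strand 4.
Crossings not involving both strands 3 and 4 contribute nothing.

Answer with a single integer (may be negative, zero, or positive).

Answer: 0

Derivation:
Gen 1: crossing 4x5. Both 3&4? no. Sum: 0
Gen 2: crossing 1x2. Both 3&4? no. Sum: 0
Gen 3: crossing 3x5. Both 3&4? no. Sum: 0
Gen 4: crossing 2x1. Both 3&4? no. Sum: 0
Gen 5: crossing 5x3. Both 3&4? no. Sum: 0
Gen 6: crossing 5x4. Both 3&4? no. Sum: 0
Gen 7: crossing 4x5. Both 3&4? no. Sum: 0
Gen 8: crossing 5x4. Both 3&4? no. Sum: 0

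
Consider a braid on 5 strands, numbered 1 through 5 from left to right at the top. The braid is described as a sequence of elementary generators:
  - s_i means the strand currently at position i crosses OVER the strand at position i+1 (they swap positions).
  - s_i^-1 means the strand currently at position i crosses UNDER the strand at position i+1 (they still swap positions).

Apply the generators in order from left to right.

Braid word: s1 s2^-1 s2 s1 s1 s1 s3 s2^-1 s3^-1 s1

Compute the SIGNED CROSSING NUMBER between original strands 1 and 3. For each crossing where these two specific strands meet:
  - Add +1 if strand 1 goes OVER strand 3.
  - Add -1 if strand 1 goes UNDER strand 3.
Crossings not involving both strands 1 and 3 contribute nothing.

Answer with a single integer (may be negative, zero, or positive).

Gen 1: crossing 1x2. Both 1&3? no. Sum: 0
Gen 2: 1 under 3. Both 1&3? yes. Contrib: -1. Sum: -1
Gen 3: 3 over 1. Both 1&3? yes. Contrib: -1. Sum: -2
Gen 4: crossing 2x1. Both 1&3? no. Sum: -2
Gen 5: crossing 1x2. Both 1&3? no. Sum: -2
Gen 6: crossing 2x1. Both 1&3? no. Sum: -2
Gen 7: crossing 3x4. Both 1&3? no. Sum: -2
Gen 8: crossing 2x4. Both 1&3? no. Sum: -2
Gen 9: crossing 2x3. Both 1&3? no. Sum: -2
Gen 10: crossing 1x4. Both 1&3? no. Sum: -2

Answer: -2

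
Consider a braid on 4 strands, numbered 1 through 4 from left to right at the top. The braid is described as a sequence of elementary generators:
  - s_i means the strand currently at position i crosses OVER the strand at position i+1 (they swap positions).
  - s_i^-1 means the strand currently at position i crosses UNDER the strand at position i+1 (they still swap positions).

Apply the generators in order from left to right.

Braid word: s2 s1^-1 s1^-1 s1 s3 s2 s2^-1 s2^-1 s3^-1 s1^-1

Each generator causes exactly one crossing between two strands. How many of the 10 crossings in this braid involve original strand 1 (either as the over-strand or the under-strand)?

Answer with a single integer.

Answer: 7

Derivation:
Gen 1: crossing 2x3. Involves strand 1? no. Count so far: 0
Gen 2: crossing 1x3. Involves strand 1? yes. Count so far: 1
Gen 3: crossing 3x1. Involves strand 1? yes. Count so far: 2
Gen 4: crossing 1x3. Involves strand 1? yes. Count so far: 3
Gen 5: crossing 2x4. Involves strand 1? no. Count so far: 3
Gen 6: crossing 1x4. Involves strand 1? yes. Count so far: 4
Gen 7: crossing 4x1. Involves strand 1? yes. Count so far: 5
Gen 8: crossing 1x4. Involves strand 1? yes. Count so far: 6
Gen 9: crossing 1x2. Involves strand 1? yes. Count so far: 7
Gen 10: crossing 3x4. Involves strand 1? no. Count so far: 7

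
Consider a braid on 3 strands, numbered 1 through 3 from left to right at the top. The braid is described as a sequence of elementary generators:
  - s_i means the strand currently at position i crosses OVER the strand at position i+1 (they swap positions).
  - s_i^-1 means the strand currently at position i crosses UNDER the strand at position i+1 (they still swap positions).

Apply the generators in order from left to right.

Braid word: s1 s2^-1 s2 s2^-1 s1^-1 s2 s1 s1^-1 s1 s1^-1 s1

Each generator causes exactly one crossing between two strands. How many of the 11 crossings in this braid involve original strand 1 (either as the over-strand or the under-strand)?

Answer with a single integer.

Gen 1: crossing 1x2. Involves strand 1? yes. Count so far: 1
Gen 2: crossing 1x3. Involves strand 1? yes. Count so far: 2
Gen 3: crossing 3x1. Involves strand 1? yes. Count so far: 3
Gen 4: crossing 1x3. Involves strand 1? yes. Count so far: 4
Gen 5: crossing 2x3. Involves strand 1? no. Count so far: 4
Gen 6: crossing 2x1. Involves strand 1? yes. Count so far: 5
Gen 7: crossing 3x1. Involves strand 1? yes. Count so far: 6
Gen 8: crossing 1x3. Involves strand 1? yes. Count so far: 7
Gen 9: crossing 3x1. Involves strand 1? yes. Count so far: 8
Gen 10: crossing 1x3. Involves strand 1? yes. Count so far: 9
Gen 11: crossing 3x1. Involves strand 1? yes. Count so far: 10

Answer: 10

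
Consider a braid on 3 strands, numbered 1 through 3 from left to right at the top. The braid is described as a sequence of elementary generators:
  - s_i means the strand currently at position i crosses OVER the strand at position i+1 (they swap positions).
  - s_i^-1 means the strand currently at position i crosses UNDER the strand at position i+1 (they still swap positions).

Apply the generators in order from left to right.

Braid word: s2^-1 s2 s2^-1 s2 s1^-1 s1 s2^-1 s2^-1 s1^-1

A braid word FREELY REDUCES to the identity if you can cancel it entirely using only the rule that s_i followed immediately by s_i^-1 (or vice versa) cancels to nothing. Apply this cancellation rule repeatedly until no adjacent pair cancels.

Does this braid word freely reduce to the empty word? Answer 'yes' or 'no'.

Gen 1 (s2^-1): push. Stack: [s2^-1]
Gen 2 (s2): cancels prior s2^-1. Stack: []
Gen 3 (s2^-1): push. Stack: [s2^-1]
Gen 4 (s2): cancels prior s2^-1. Stack: []
Gen 5 (s1^-1): push. Stack: [s1^-1]
Gen 6 (s1): cancels prior s1^-1. Stack: []
Gen 7 (s2^-1): push. Stack: [s2^-1]
Gen 8 (s2^-1): push. Stack: [s2^-1 s2^-1]
Gen 9 (s1^-1): push. Stack: [s2^-1 s2^-1 s1^-1]
Reduced word: s2^-1 s2^-1 s1^-1

Answer: no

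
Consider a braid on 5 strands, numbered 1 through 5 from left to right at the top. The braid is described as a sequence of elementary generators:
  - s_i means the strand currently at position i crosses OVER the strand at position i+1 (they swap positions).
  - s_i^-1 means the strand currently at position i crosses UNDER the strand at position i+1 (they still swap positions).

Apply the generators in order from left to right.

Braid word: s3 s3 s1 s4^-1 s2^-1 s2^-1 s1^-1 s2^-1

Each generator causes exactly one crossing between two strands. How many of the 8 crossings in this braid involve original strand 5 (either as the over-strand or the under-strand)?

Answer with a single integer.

Answer: 1

Derivation:
Gen 1: crossing 3x4. Involves strand 5? no. Count so far: 0
Gen 2: crossing 4x3. Involves strand 5? no. Count so far: 0
Gen 3: crossing 1x2. Involves strand 5? no. Count so far: 0
Gen 4: crossing 4x5. Involves strand 5? yes. Count so far: 1
Gen 5: crossing 1x3. Involves strand 5? no. Count so far: 1
Gen 6: crossing 3x1. Involves strand 5? no. Count so far: 1
Gen 7: crossing 2x1. Involves strand 5? no. Count so far: 1
Gen 8: crossing 2x3. Involves strand 5? no. Count so far: 1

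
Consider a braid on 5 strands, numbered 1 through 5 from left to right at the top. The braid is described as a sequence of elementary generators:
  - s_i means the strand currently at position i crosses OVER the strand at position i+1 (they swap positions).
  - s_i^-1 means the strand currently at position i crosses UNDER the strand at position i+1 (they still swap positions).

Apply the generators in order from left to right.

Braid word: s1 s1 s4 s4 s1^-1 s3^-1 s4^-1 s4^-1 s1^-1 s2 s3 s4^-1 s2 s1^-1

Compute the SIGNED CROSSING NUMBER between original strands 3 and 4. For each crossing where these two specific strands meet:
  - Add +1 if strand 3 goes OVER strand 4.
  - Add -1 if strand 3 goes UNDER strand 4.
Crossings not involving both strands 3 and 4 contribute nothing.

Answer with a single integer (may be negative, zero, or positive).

Answer: -2

Derivation:
Gen 1: crossing 1x2. Both 3&4? no. Sum: 0
Gen 2: crossing 2x1. Both 3&4? no. Sum: 0
Gen 3: crossing 4x5. Both 3&4? no. Sum: 0
Gen 4: crossing 5x4. Both 3&4? no. Sum: 0
Gen 5: crossing 1x2. Both 3&4? no. Sum: 0
Gen 6: 3 under 4. Both 3&4? yes. Contrib: -1. Sum: -1
Gen 7: crossing 3x5. Both 3&4? no. Sum: -1
Gen 8: crossing 5x3. Both 3&4? no. Sum: -1
Gen 9: crossing 2x1. Both 3&4? no. Sum: -1
Gen 10: crossing 2x4. Both 3&4? no. Sum: -1
Gen 11: crossing 2x3. Both 3&4? no. Sum: -1
Gen 12: crossing 2x5. Both 3&4? no. Sum: -1
Gen 13: 4 over 3. Both 3&4? yes. Contrib: -1. Sum: -2
Gen 14: crossing 1x3. Both 3&4? no. Sum: -2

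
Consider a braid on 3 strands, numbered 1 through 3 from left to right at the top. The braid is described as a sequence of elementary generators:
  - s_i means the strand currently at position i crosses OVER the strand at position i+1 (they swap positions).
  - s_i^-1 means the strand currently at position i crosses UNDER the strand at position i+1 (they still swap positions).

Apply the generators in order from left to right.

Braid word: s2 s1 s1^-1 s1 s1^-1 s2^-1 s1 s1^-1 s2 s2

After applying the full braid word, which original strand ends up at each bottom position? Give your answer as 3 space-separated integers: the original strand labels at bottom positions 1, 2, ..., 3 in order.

Answer: 1 2 3

Derivation:
Gen 1 (s2): strand 2 crosses over strand 3. Perm now: [1 3 2]
Gen 2 (s1): strand 1 crosses over strand 3. Perm now: [3 1 2]
Gen 3 (s1^-1): strand 3 crosses under strand 1. Perm now: [1 3 2]
Gen 4 (s1): strand 1 crosses over strand 3. Perm now: [3 1 2]
Gen 5 (s1^-1): strand 3 crosses under strand 1. Perm now: [1 3 2]
Gen 6 (s2^-1): strand 3 crosses under strand 2. Perm now: [1 2 3]
Gen 7 (s1): strand 1 crosses over strand 2. Perm now: [2 1 3]
Gen 8 (s1^-1): strand 2 crosses under strand 1. Perm now: [1 2 3]
Gen 9 (s2): strand 2 crosses over strand 3. Perm now: [1 3 2]
Gen 10 (s2): strand 3 crosses over strand 2. Perm now: [1 2 3]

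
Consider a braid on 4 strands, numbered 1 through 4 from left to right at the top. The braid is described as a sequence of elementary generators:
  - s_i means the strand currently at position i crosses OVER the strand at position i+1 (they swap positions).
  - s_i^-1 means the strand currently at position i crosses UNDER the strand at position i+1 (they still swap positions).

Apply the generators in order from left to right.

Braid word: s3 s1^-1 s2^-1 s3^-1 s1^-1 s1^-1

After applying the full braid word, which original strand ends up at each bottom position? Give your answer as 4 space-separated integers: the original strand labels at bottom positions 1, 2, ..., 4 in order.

Answer: 2 4 3 1

Derivation:
Gen 1 (s3): strand 3 crosses over strand 4. Perm now: [1 2 4 3]
Gen 2 (s1^-1): strand 1 crosses under strand 2. Perm now: [2 1 4 3]
Gen 3 (s2^-1): strand 1 crosses under strand 4. Perm now: [2 4 1 3]
Gen 4 (s3^-1): strand 1 crosses under strand 3. Perm now: [2 4 3 1]
Gen 5 (s1^-1): strand 2 crosses under strand 4. Perm now: [4 2 3 1]
Gen 6 (s1^-1): strand 4 crosses under strand 2. Perm now: [2 4 3 1]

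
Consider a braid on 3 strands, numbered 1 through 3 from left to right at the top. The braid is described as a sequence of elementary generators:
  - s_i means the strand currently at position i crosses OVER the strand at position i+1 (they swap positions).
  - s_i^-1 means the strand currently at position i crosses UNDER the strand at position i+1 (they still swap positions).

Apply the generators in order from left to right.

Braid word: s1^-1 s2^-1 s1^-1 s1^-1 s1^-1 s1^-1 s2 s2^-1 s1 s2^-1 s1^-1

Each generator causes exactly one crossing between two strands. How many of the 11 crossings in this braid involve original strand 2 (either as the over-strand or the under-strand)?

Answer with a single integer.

Gen 1: crossing 1x2. Involves strand 2? yes. Count so far: 1
Gen 2: crossing 1x3. Involves strand 2? no. Count so far: 1
Gen 3: crossing 2x3. Involves strand 2? yes. Count so far: 2
Gen 4: crossing 3x2. Involves strand 2? yes. Count so far: 3
Gen 5: crossing 2x3. Involves strand 2? yes. Count so far: 4
Gen 6: crossing 3x2. Involves strand 2? yes. Count so far: 5
Gen 7: crossing 3x1. Involves strand 2? no. Count so far: 5
Gen 8: crossing 1x3. Involves strand 2? no. Count so far: 5
Gen 9: crossing 2x3. Involves strand 2? yes. Count so far: 6
Gen 10: crossing 2x1. Involves strand 2? yes. Count so far: 7
Gen 11: crossing 3x1. Involves strand 2? no. Count so far: 7

Answer: 7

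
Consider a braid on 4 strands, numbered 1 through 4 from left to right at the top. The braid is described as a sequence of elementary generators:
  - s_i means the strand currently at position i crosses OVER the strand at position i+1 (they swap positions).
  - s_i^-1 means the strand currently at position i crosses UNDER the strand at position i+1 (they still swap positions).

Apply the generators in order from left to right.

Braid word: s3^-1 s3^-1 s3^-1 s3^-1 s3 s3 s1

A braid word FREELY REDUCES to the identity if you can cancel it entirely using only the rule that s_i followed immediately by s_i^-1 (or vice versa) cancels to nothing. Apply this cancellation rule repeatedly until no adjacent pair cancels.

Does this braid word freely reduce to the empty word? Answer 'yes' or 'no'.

Gen 1 (s3^-1): push. Stack: [s3^-1]
Gen 2 (s3^-1): push. Stack: [s3^-1 s3^-1]
Gen 3 (s3^-1): push. Stack: [s3^-1 s3^-1 s3^-1]
Gen 4 (s3^-1): push. Stack: [s3^-1 s3^-1 s3^-1 s3^-1]
Gen 5 (s3): cancels prior s3^-1. Stack: [s3^-1 s3^-1 s3^-1]
Gen 6 (s3): cancels prior s3^-1. Stack: [s3^-1 s3^-1]
Gen 7 (s1): push. Stack: [s3^-1 s3^-1 s1]
Reduced word: s3^-1 s3^-1 s1

Answer: no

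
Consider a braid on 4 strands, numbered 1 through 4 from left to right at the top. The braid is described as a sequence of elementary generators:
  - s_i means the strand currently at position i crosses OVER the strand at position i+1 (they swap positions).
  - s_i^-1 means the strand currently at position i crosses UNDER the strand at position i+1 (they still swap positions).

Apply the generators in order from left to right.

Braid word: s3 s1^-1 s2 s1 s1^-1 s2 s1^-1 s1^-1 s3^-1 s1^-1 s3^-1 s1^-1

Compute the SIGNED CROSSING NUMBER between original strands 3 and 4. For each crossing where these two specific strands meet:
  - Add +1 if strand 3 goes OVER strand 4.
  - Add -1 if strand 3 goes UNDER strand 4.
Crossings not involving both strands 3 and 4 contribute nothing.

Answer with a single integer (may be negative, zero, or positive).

Answer: 1

Derivation:
Gen 1: 3 over 4. Both 3&4? yes. Contrib: +1. Sum: 1
Gen 2: crossing 1x2. Both 3&4? no. Sum: 1
Gen 3: crossing 1x4. Both 3&4? no. Sum: 1
Gen 4: crossing 2x4. Both 3&4? no. Sum: 1
Gen 5: crossing 4x2. Both 3&4? no. Sum: 1
Gen 6: crossing 4x1. Both 3&4? no. Sum: 1
Gen 7: crossing 2x1. Both 3&4? no. Sum: 1
Gen 8: crossing 1x2. Both 3&4? no. Sum: 1
Gen 9: 4 under 3. Both 3&4? yes. Contrib: +1. Sum: 2
Gen 10: crossing 2x1. Both 3&4? no. Sum: 2
Gen 11: 3 under 4. Both 3&4? yes. Contrib: -1. Sum: 1
Gen 12: crossing 1x2. Both 3&4? no. Sum: 1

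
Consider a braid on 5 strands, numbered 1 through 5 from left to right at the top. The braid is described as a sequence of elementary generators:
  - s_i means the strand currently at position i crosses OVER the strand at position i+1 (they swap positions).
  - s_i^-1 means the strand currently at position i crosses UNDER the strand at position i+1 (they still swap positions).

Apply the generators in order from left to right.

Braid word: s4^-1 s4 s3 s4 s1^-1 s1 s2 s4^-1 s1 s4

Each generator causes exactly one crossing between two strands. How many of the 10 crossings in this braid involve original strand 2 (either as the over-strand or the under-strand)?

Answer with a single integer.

Gen 1: crossing 4x5. Involves strand 2? no. Count so far: 0
Gen 2: crossing 5x4. Involves strand 2? no. Count so far: 0
Gen 3: crossing 3x4. Involves strand 2? no. Count so far: 0
Gen 4: crossing 3x5. Involves strand 2? no. Count so far: 0
Gen 5: crossing 1x2. Involves strand 2? yes. Count so far: 1
Gen 6: crossing 2x1. Involves strand 2? yes. Count so far: 2
Gen 7: crossing 2x4. Involves strand 2? yes. Count so far: 3
Gen 8: crossing 5x3. Involves strand 2? no. Count so far: 3
Gen 9: crossing 1x4. Involves strand 2? no. Count so far: 3
Gen 10: crossing 3x5. Involves strand 2? no. Count so far: 3

Answer: 3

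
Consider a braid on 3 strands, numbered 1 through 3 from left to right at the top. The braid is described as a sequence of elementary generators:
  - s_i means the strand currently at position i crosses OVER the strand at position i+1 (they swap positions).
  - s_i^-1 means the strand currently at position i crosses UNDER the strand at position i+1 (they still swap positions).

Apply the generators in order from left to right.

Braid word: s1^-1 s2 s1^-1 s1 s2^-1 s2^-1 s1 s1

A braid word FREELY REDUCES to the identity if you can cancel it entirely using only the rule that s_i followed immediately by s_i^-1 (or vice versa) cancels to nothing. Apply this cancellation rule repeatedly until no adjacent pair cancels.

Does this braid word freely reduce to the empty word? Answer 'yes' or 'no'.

Answer: no

Derivation:
Gen 1 (s1^-1): push. Stack: [s1^-1]
Gen 2 (s2): push. Stack: [s1^-1 s2]
Gen 3 (s1^-1): push. Stack: [s1^-1 s2 s1^-1]
Gen 4 (s1): cancels prior s1^-1. Stack: [s1^-1 s2]
Gen 5 (s2^-1): cancels prior s2. Stack: [s1^-1]
Gen 6 (s2^-1): push. Stack: [s1^-1 s2^-1]
Gen 7 (s1): push. Stack: [s1^-1 s2^-1 s1]
Gen 8 (s1): push. Stack: [s1^-1 s2^-1 s1 s1]
Reduced word: s1^-1 s2^-1 s1 s1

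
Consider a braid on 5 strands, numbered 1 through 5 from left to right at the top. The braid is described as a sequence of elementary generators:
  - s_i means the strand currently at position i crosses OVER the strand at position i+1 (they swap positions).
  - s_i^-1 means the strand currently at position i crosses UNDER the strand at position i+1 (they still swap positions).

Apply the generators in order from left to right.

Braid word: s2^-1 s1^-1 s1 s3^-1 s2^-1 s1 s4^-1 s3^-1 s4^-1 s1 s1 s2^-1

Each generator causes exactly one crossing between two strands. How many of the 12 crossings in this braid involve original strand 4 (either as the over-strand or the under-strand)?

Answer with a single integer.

Answer: 5

Derivation:
Gen 1: crossing 2x3. Involves strand 4? no. Count so far: 0
Gen 2: crossing 1x3. Involves strand 4? no. Count so far: 0
Gen 3: crossing 3x1. Involves strand 4? no. Count so far: 0
Gen 4: crossing 2x4. Involves strand 4? yes. Count so far: 1
Gen 5: crossing 3x4. Involves strand 4? yes. Count so far: 2
Gen 6: crossing 1x4. Involves strand 4? yes. Count so far: 3
Gen 7: crossing 2x5. Involves strand 4? no. Count so far: 3
Gen 8: crossing 3x5. Involves strand 4? no. Count so far: 3
Gen 9: crossing 3x2. Involves strand 4? no. Count so far: 3
Gen 10: crossing 4x1. Involves strand 4? yes. Count so far: 4
Gen 11: crossing 1x4. Involves strand 4? yes. Count so far: 5
Gen 12: crossing 1x5. Involves strand 4? no. Count so far: 5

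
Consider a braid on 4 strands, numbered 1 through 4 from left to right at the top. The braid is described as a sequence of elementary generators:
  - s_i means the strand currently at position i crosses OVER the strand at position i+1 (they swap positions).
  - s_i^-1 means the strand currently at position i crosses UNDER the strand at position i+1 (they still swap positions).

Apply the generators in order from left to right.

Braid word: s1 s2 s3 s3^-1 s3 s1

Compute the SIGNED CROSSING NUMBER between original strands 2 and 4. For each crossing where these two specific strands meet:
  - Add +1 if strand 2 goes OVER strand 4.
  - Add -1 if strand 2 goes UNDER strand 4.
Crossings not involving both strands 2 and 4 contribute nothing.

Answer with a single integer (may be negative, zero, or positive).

Gen 1: crossing 1x2. Both 2&4? no. Sum: 0
Gen 2: crossing 1x3. Both 2&4? no. Sum: 0
Gen 3: crossing 1x4. Both 2&4? no. Sum: 0
Gen 4: crossing 4x1. Both 2&4? no. Sum: 0
Gen 5: crossing 1x4. Both 2&4? no. Sum: 0
Gen 6: crossing 2x3. Both 2&4? no. Sum: 0

Answer: 0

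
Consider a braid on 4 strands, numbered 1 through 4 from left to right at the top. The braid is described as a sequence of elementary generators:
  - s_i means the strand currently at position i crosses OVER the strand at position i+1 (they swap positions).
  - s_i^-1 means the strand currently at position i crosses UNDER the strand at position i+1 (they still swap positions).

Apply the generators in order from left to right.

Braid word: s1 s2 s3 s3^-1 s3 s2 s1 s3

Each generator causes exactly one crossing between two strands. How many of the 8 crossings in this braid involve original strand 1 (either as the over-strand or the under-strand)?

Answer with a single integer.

Answer: 6

Derivation:
Gen 1: crossing 1x2. Involves strand 1? yes. Count so far: 1
Gen 2: crossing 1x3. Involves strand 1? yes. Count so far: 2
Gen 3: crossing 1x4. Involves strand 1? yes. Count so far: 3
Gen 4: crossing 4x1. Involves strand 1? yes. Count so far: 4
Gen 5: crossing 1x4. Involves strand 1? yes. Count so far: 5
Gen 6: crossing 3x4. Involves strand 1? no. Count so far: 5
Gen 7: crossing 2x4. Involves strand 1? no. Count so far: 5
Gen 8: crossing 3x1. Involves strand 1? yes. Count so far: 6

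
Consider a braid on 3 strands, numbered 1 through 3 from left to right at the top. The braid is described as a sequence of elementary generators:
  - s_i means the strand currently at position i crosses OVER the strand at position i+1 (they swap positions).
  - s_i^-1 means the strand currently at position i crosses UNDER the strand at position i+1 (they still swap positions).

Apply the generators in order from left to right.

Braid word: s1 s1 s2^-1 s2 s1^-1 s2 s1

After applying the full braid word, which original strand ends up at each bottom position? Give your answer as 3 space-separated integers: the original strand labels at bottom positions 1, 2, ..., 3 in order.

Answer: 3 2 1

Derivation:
Gen 1 (s1): strand 1 crosses over strand 2. Perm now: [2 1 3]
Gen 2 (s1): strand 2 crosses over strand 1. Perm now: [1 2 3]
Gen 3 (s2^-1): strand 2 crosses under strand 3. Perm now: [1 3 2]
Gen 4 (s2): strand 3 crosses over strand 2. Perm now: [1 2 3]
Gen 5 (s1^-1): strand 1 crosses under strand 2. Perm now: [2 1 3]
Gen 6 (s2): strand 1 crosses over strand 3. Perm now: [2 3 1]
Gen 7 (s1): strand 2 crosses over strand 3. Perm now: [3 2 1]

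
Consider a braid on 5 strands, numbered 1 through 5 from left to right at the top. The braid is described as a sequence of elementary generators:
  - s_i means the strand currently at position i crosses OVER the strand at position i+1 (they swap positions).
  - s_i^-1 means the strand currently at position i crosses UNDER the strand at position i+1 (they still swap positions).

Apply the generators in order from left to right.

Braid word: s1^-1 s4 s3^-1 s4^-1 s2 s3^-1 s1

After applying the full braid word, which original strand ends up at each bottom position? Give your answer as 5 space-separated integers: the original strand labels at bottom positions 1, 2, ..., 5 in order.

Answer: 5 2 4 1 3

Derivation:
Gen 1 (s1^-1): strand 1 crosses under strand 2. Perm now: [2 1 3 4 5]
Gen 2 (s4): strand 4 crosses over strand 5. Perm now: [2 1 3 5 4]
Gen 3 (s3^-1): strand 3 crosses under strand 5. Perm now: [2 1 5 3 4]
Gen 4 (s4^-1): strand 3 crosses under strand 4. Perm now: [2 1 5 4 3]
Gen 5 (s2): strand 1 crosses over strand 5. Perm now: [2 5 1 4 3]
Gen 6 (s3^-1): strand 1 crosses under strand 4. Perm now: [2 5 4 1 3]
Gen 7 (s1): strand 2 crosses over strand 5. Perm now: [5 2 4 1 3]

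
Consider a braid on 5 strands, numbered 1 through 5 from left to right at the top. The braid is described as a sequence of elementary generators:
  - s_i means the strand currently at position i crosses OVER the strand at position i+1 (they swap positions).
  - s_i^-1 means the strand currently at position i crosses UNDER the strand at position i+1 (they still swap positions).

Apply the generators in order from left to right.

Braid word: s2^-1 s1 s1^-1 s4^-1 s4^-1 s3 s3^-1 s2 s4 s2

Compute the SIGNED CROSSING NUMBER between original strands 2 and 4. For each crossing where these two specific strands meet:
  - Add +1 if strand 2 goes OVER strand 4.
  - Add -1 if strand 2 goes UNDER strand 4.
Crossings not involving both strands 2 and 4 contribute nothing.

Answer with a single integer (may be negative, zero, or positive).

Gen 1: crossing 2x3. Both 2&4? no. Sum: 0
Gen 2: crossing 1x3. Both 2&4? no. Sum: 0
Gen 3: crossing 3x1. Both 2&4? no. Sum: 0
Gen 4: crossing 4x5. Both 2&4? no. Sum: 0
Gen 5: crossing 5x4. Both 2&4? no. Sum: 0
Gen 6: 2 over 4. Both 2&4? yes. Contrib: +1. Sum: 1
Gen 7: 4 under 2. Both 2&4? yes. Contrib: +1. Sum: 2
Gen 8: crossing 3x2. Both 2&4? no. Sum: 2
Gen 9: crossing 4x5. Both 2&4? no. Sum: 2
Gen 10: crossing 2x3. Both 2&4? no. Sum: 2

Answer: 2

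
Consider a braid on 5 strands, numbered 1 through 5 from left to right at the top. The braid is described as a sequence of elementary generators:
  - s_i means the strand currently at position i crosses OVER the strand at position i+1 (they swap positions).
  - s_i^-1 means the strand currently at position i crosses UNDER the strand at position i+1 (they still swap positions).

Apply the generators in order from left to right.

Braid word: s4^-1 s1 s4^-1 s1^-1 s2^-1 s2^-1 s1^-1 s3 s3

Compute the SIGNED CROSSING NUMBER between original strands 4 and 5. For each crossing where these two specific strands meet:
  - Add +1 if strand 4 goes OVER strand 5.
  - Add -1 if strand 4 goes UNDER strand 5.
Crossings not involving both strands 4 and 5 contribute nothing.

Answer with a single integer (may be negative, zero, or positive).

Answer: 0

Derivation:
Gen 1: 4 under 5. Both 4&5? yes. Contrib: -1. Sum: -1
Gen 2: crossing 1x2. Both 4&5? no. Sum: -1
Gen 3: 5 under 4. Both 4&5? yes. Contrib: +1. Sum: 0
Gen 4: crossing 2x1. Both 4&5? no. Sum: 0
Gen 5: crossing 2x3. Both 4&5? no. Sum: 0
Gen 6: crossing 3x2. Both 4&5? no. Sum: 0
Gen 7: crossing 1x2. Both 4&5? no. Sum: 0
Gen 8: crossing 3x4. Both 4&5? no. Sum: 0
Gen 9: crossing 4x3. Both 4&5? no. Sum: 0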